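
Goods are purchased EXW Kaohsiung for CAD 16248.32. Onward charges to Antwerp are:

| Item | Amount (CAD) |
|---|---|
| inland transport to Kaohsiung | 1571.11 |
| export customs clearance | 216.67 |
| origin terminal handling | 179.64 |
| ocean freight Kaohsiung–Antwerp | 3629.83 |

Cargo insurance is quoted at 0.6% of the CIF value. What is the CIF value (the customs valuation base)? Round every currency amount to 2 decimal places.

Let C be the CIF value. C = EXW price + pre-shipment costs + freight + 0.6% × C
C − 0.6% × C = 16248.32 + 1571.11 + 216.67 + 179.64 + 3629.83
0.994 × C = 21845.57
C = 21845.57 / 0.994 = 21977.43
Insurance premium = 0.6% × 21977.43 = 131.86

CIF value: CAD 21977.43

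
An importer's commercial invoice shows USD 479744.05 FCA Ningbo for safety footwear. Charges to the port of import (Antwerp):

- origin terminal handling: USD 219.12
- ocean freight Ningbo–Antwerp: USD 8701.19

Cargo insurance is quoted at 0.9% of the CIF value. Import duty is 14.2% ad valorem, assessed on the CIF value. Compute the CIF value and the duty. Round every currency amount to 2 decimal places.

Let C be the CIF value. C = FCA price + pre-shipment costs + freight + 0.9% × C
C − 0.9% × C = 479744.05 + 219.12 + 8701.19
0.991 × C = 488664.36
C = 488664.36 / 0.991 = 493102.28
Insurance premium = 0.9% × 493102.28 = 4437.92
Import duty = 493102.28 × 14.2% = 70020.52

CIF value: USD 493102.28; import duty: USD 70020.52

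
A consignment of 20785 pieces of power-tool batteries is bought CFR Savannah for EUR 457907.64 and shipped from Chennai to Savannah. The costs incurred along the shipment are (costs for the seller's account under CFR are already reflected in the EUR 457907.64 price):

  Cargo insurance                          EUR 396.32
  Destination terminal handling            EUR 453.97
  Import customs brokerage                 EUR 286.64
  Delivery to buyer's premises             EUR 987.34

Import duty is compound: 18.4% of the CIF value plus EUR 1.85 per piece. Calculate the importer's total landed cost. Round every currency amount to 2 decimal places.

Total landed cost: EUR 582812.09

CFR: the seller pays costs through ocean freight to the destination port, but not insurance.
CIF value = CFR price + insurance = 457907.64 + 396.32 = 458303.96
Ad valorem component: 458303.96 × 18.4% = 84327.93
Specific component: 20785 × 1.85 = 38452.25
Import duty = 84327.93 + 38452.25 = 122780.18
Buyer bears: insurance 396.32 + destination terminal 453.97 + brokerage 286.64 + delivery 987.34 + duty 122780.18 = 124904.45
Landed cost = invoice 457907.64 + 124904.45 = 582812.09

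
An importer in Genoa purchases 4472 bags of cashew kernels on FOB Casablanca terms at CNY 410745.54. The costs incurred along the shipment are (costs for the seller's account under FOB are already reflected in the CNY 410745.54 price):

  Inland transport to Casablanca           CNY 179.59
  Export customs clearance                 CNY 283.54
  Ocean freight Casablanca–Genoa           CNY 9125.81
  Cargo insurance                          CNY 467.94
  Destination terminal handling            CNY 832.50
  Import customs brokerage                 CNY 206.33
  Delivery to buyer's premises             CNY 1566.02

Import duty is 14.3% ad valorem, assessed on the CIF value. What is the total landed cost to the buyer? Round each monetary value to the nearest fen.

FOB: the seller bears costs until goods are on board at the origin port; the buyer bears freight, insurance and all costs thereafter.
Already in the invoice (seller's account under FOB): inland to port, export clearance — exclude.
CIF value = FOB price + freight + insurance = 410745.54 + 9125.81 + 467.94 = 420339.29
Import duty = 420339.29 × 14.3% = 60108.52
Buyer bears: freight 9125.81 + insurance 467.94 + destination terminal 832.50 + brokerage 206.33 + delivery 1566.02 + duty 60108.52 = 72307.12
Landed cost = invoice 410745.54 + 72307.12 = 483052.66

Total landed cost: CNY 483052.66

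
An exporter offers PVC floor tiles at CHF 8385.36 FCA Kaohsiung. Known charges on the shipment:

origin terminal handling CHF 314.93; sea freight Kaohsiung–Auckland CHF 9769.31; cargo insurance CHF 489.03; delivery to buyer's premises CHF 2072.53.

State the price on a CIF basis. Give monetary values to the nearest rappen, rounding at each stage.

CIF price: CHF 18958.63

Not relevant to the conversion: delivery — on the buyer under both terms; not part of either seller's price.
From FCA to CIF, the seller additionally bears: origin terminal, freight, insurance.
CIF price = 8385.36 + 314.93 + 9769.31 + 489.03 = 18958.63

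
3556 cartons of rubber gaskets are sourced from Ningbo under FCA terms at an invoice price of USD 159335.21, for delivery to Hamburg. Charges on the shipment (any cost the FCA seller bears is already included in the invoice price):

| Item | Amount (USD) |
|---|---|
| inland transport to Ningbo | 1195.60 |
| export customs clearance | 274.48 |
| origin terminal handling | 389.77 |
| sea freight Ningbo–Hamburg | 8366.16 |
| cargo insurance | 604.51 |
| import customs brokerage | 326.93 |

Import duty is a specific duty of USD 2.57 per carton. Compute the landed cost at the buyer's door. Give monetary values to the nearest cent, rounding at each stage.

FCA: the seller delivers export-cleared goods to the carrier; the buyer bears costs from that point.
Already in the invoice (seller's account under FCA): inland to port, export clearance — exclude.
CIF value = FCA price + origin terminal + freight + insurance = 159335.21 + 389.77 + 8366.16 + 604.51 = 168695.65
Import duty = 3556 × 2.57 = 9138.92
Buyer bears: origin terminal 389.77 + freight 8366.16 + insurance 604.51 + brokerage 326.93 + duty 9138.92 = 18826.29
Landed cost = invoice 159335.21 + 18826.29 = 178161.50

Total landed cost: USD 178161.50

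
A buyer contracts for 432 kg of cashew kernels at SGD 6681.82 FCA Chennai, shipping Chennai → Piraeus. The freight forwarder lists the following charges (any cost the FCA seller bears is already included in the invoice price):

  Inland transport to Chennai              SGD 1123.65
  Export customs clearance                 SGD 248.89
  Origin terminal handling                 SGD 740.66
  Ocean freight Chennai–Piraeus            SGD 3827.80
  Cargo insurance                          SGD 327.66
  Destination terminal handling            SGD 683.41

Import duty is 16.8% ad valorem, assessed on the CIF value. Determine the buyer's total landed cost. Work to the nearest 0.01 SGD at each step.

Total landed cost: SGD 14206.44

FCA: the seller delivers export-cleared goods to the carrier; the buyer bears costs from that point.
Already in the invoice (seller's account under FCA): inland to port, export clearance — exclude.
CIF value = FCA price + origin terminal + freight + insurance = 6681.82 + 740.66 + 3827.80 + 327.66 = 11577.94
Import duty = 11577.94 × 16.8% = 1945.09
Buyer bears: origin terminal 740.66 + freight 3827.80 + insurance 327.66 + destination terminal 683.41 + duty 1945.09 = 7524.62
Landed cost = invoice 6681.82 + 7524.62 = 14206.44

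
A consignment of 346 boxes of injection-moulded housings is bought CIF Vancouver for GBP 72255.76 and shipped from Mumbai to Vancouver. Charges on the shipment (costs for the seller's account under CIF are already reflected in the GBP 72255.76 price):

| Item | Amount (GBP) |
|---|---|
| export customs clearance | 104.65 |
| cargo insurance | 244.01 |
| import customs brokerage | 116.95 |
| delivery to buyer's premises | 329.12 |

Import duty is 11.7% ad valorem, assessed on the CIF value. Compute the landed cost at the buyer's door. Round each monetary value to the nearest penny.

CIF: the seller pays costs through ocean freight and marine insurance to the destination port.
Already in the invoice (seller's account under CIF): export clearance, insurance — exclude.
The CIF price already equals the CIF value: 72255.76
Import duty = 72255.76 × 11.7% = 8453.92
Buyer bears: brokerage 116.95 + delivery 329.12 + duty 8453.92 = 8899.99
Landed cost = invoice 72255.76 + 8899.99 = 81155.75

Total landed cost: GBP 81155.75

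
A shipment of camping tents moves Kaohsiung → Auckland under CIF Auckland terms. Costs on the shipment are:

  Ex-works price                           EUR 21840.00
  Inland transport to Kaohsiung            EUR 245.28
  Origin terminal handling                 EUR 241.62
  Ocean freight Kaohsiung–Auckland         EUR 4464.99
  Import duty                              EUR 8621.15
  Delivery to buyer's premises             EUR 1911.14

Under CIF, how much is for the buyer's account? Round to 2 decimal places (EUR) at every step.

CIF: the seller pays costs through ocean freight and marine insurance to the destination port.
Seller's account: goods 21840.00 + inland to port 245.28 + origin terminal 241.62 + freight 4464.99 = 26791.89
Buyer's account: duty 8621.15 + delivery 1911.14 = 10532.29

Buyer's account: EUR 10532.29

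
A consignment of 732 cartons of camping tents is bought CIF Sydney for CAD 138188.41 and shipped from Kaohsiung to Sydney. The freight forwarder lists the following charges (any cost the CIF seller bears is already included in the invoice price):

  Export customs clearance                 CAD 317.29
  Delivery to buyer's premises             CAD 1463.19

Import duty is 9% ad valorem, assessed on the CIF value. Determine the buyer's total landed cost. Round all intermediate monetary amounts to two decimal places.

CIF: the seller pays costs through ocean freight and marine insurance to the destination port.
Already in the invoice (seller's account under CIF): export clearance — exclude.
The CIF price already equals the CIF value: 138188.41
Import duty = 138188.41 × 9% = 12436.96
Buyer bears: delivery 1463.19 + duty 12436.96 = 13900.15
Landed cost = invoice 138188.41 + 13900.15 = 152088.56

Total landed cost: CAD 152088.56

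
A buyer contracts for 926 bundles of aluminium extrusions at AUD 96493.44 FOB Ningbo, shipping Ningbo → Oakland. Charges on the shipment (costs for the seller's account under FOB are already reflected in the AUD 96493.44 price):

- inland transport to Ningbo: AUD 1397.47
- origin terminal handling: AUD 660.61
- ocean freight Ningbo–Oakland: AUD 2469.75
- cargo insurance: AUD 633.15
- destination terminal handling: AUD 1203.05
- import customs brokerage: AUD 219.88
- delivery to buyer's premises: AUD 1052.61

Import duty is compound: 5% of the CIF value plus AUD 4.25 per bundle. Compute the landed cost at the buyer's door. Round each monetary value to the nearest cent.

FOB: the seller bears costs until goods are on board at the origin port; the buyer bears freight, insurance and all costs thereafter.
Already in the invoice (seller's account under FOB): inland to port, origin terminal — exclude.
CIF value = FOB price + freight + insurance = 96493.44 + 2469.75 + 633.15 = 99596.34
Ad valorem component: 99596.34 × 5% = 4979.82
Specific component: 926 × 4.25 = 3935.50
Import duty = 4979.82 + 3935.50 = 8915.32
Buyer bears: freight 2469.75 + insurance 633.15 + destination terminal 1203.05 + brokerage 219.88 + delivery 1052.61 + duty 8915.32 = 14493.76
Landed cost = invoice 96493.44 + 14493.76 = 110987.20

Total landed cost: AUD 110987.20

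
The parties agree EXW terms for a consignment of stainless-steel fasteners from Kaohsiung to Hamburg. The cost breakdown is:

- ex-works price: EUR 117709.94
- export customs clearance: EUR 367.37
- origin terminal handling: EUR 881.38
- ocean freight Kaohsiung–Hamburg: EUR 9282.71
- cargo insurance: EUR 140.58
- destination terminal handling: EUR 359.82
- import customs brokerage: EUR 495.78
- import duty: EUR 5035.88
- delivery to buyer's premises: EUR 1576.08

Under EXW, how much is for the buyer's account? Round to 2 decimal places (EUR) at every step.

Buyer's account: EUR 18139.60

EXW: the seller makes goods available at their premises; the buyer bears all onward costs.
Seller's account: goods 117709.94 = 117709.94
Buyer's account: export clearance 367.37 + origin terminal 881.38 + freight 9282.71 + insurance 140.58 + destination terminal 359.82 + brokerage 495.78 + duty 5035.88 + delivery 1576.08 = 18139.60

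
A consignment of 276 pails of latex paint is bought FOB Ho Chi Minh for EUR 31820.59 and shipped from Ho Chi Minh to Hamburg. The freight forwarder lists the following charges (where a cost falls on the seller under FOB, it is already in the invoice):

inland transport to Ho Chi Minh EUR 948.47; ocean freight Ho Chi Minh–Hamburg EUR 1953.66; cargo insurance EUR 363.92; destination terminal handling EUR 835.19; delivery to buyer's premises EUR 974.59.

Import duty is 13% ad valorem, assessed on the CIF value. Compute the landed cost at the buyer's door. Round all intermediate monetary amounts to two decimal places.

FOB: the seller bears costs until goods are on board at the origin port; the buyer bears freight, insurance and all costs thereafter.
Already in the invoice (seller's account under FOB): inland to port — exclude.
CIF value = FOB price + freight + insurance = 31820.59 + 1953.66 + 363.92 = 34138.17
Import duty = 34138.17 × 13% = 4437.96
Buyer bears: freight 1953.66 + insurance 363.92 + destination terminal 835.19 + delivery 974.59 + duty 4437.96 = 8565.32
Landed cost = invoice 31820.59 + 8565.32 = 40385.91

Total landed cost: EUR 40385.91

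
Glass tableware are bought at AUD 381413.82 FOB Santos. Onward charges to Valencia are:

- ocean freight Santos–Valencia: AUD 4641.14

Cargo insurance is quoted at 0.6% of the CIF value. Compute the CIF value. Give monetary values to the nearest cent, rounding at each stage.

CIF value: AUD 388385.27

Let C be the CIF value. C = FOB price + freight + 0.6% × C
C − 0.6% × C = 381413.82 + 4641.14
0.994 × C = 386054.96
C = 386054.96 / 0.994 = 388385.27
Insurance premium = 0.6% × 388385.27 = 2330.31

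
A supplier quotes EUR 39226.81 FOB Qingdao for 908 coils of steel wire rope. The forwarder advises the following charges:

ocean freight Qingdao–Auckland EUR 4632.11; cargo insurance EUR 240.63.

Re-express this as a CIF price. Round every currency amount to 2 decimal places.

From FOB to CIF, the seller additionally bears: freight, insurance.
CIF price = 39226.81 + 4632.11 + 240.63 = 44099.55

CIF price: EUR 44099.55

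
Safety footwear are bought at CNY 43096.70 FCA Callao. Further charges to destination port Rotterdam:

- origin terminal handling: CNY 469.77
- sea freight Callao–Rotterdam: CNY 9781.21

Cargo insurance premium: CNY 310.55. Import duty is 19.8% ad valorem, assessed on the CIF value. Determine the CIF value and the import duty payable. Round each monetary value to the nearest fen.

CIF = FCA price + pre-shipment costs + freight + insurance
CIF = 43096.70 + 469.77 + 9781.21 + 310.55 = 53658.23
Import duty = 53658.23 × 19.8% = 10624.33

CIF value: CNY 53658.23; import duty: CNY 10624.33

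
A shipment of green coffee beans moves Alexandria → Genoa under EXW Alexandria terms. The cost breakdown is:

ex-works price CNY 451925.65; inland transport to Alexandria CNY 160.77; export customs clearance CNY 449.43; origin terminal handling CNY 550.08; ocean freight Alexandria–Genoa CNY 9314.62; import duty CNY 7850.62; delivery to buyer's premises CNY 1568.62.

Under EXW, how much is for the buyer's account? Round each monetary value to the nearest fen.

EXW: the seller makes goods available at their premises; the buyer bears all onward costs.
Seller's account: goods 451925.65 = 451925.65
Buyer's account: inland to port 160.77 + export clearance 449.43 + origin terminal 550.08 + freight 9314.62 + duty 7850.62 + delivery 1568.62 = 19894.14

Buyer's account: CNY 19894.14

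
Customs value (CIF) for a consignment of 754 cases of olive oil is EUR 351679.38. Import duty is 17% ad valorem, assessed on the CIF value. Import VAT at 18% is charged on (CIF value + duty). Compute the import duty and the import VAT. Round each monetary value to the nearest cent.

Import duty = 351679.38 × 17% = 59785.49
VAT base = CIF + duty = 351679.38 + 59785.49 = 411464.87
Import VAT = 411464.87 × 18% = 74063.68

Import duty: EUR 59785.49; import VAT: EUR 74063.68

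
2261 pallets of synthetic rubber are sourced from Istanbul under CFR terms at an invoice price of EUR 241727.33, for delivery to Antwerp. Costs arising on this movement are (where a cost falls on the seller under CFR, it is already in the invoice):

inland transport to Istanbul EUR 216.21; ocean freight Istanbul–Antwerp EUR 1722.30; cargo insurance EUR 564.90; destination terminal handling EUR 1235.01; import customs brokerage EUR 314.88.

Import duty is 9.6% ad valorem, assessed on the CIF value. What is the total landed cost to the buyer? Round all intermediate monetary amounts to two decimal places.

Total landed cost: EUR 267102.17

CFR: the seller pays costs through ocean freight to the destination port, but not insurance.
Already in the invoice (seller's account under CFR): inland to port, freight — exclude.
CIF value = CFR price + insurance = 241727.33 + 564.90 = 242292.23
Import duty = 242292.23 × 9.6% = 23260.05
Buyer bears: insurance 564.90 + destination terminal 1235.01 + brokerage 314.88 + duty 23260.05 = 25374.84
Landed cost = invoice 241727.33 + 25374.84 = 267102.17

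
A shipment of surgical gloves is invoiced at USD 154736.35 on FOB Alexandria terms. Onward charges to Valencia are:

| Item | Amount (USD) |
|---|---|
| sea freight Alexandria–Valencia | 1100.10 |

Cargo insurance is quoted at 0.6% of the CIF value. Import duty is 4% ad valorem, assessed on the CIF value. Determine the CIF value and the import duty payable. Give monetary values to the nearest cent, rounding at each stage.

Let C be the CIF value. C = FOB price + freight + 0.6% × C
C − 0.6% × C = 154736.35 + 1100.10
0.994 × C = 155836.45
C = 155836.45 / 0.994 = 156777.11
Insurance premium = 0.6% × 156777.11 = 940.66
Import duty = 156777.11 × 4% = 6271.08

CIF value: USD 156777.11; import duty: USD 6271.08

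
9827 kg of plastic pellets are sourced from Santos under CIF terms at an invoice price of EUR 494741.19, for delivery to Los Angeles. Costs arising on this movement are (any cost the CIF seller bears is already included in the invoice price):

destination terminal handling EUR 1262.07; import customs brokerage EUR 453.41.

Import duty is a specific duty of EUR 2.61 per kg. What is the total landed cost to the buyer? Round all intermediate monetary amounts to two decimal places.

Total landed cost: EUR 522105.14

CIF: the seller pays costs through ocean freight and marine insurance to the destination port.
The CIF price already equals the CIF value: 494741.19
Import duty = 9827 × 2.61 = 25648.47
Buyer bears: destination terminal 1262.07 + brokerage 453.41 + duty 25648.47 = 27363.95
Landed cost = invoice 494741.19 + 27363.95 = 522105.14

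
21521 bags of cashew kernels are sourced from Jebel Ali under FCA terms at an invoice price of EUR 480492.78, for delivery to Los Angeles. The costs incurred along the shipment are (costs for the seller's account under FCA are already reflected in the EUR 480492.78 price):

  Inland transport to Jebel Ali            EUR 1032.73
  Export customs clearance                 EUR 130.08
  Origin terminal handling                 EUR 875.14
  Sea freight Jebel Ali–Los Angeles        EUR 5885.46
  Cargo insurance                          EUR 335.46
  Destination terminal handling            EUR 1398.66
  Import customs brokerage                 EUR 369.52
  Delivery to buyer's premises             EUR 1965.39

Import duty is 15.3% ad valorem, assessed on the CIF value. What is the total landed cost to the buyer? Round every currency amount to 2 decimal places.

Total landed cost: EUR 565923.50

FCA: the seller delivers export-cleared goods to the carrier; the buyer bears costs from that point.
Already in the invoice (seller's account under FCA): inland to port, export clearance — exclude.
CIF value = FCA price + origin terminal + freight + insurance = 480492.78 + 875.14 + 5885.46 + 335.46 = 487588.84
Import duty = 487588.84 × 15.3% = 74601.09
Buyer bears: origin terminal 875.14 + freight 5885.46 + insurance 335.46 + destination terminal 1398.66 + brokerage 369.52 + delivery 1965.39 + duty 74601.09 = 85430.72
Landed cost = invoice 480492.78 + 85430.72 = 565923.50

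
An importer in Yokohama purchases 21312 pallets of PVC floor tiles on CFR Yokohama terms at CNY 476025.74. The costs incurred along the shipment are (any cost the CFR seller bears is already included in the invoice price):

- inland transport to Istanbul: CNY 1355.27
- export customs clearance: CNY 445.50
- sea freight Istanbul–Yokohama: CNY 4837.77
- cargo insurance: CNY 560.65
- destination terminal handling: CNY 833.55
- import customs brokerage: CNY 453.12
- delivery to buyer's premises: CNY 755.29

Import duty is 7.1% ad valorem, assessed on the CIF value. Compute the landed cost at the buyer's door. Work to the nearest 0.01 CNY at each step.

CFR: the seller pays costs through ocean freight to the destination port, but not insurance.
Already in the invoice (seller's account under CFR): inland to port, export clearance, freight — exclude.
CIF value = CFR price + insurance = 476025.74 + 560.65 = 476586.39
Import duty = 476586.39 × 7.1% = 33837.63
Buyer bears: insurance 560.65 + destination terminal 833.55 + brokerage 453.12 + delivery 755.29 + duty 33837.63 = 36440.24
Landed cost = invoice 476025.74 + 36440.24 = 512465.98

Total landed cost: CNY 512465.98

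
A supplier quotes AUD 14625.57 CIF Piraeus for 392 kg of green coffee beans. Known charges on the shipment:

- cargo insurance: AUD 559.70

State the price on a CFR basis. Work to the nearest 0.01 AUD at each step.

CFR price: AUD 14065.87

From CIF to CFR, the seller no longer bears: insurance.
CFR price = 14625.57 − 559.70 = 14065.87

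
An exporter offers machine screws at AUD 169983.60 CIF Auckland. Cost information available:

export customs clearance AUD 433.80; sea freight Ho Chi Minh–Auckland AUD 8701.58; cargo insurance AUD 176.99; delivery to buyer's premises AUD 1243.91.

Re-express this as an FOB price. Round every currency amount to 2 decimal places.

FOB price: AUD 161105.03

Not relevant to the conversion: export clearance — on the seller under both CIF and FOB; already in the CIF price and stays in the FOB price. delivery — on the buyer under both terms; not part of either seller's price.
From CIF to FOB, the seller no longer bears: freight, insurance.
FOB price = 169983.60 − 8701.58 − 176.99 = 161105.03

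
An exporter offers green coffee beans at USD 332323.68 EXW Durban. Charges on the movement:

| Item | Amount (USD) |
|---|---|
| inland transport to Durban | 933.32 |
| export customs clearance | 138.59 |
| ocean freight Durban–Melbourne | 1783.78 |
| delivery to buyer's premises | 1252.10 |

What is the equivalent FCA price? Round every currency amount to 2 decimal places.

FCA price: USD 333395.59

Not relevant to the conversion: freight, delivery — on the buyer under both terms; not part of either seller's price.
From EXW to FCA, the seller additionally bears: inland to port, export clearance.
FCA price = 332323.68 + 933.32 + 138.59 = 333395.59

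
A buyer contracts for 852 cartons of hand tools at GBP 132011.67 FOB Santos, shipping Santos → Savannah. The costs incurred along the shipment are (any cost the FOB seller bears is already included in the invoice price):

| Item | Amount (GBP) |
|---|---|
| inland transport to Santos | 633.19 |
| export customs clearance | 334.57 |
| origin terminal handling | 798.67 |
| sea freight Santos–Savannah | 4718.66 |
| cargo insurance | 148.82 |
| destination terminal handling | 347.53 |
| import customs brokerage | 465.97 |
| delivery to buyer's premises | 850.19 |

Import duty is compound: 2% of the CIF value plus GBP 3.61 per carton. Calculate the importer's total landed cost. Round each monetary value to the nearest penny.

FOB: the seller bears costs until goods are on board at the origin port; the buyer bears freight, insurance and all costs thereafter.
Already in the invoice (seller's account under FOB): inland to port, export clearance, origin terminal — exclude.
CIF value = FOB price + freight + insurance = 132011.67 + 4718.66 + 148.82 = 136879.15
Ad valorem component: 136879.15 × 2% = 2737.58
Specific component: 852 × 3.61 = 3075.72
Import duty = 2737.58 + 3075.72 = 5813.30
Buyer bears: freight 4718.66 + insurance 148.82 + destination terminal 347.53 + brokerage 465.97 + delivery 850.19 + duty 5813.30 = 12344.47
Landed cost = invoice 132011.67 + 12344.47 = 144356.14

Total landed cost: GBP 144356.14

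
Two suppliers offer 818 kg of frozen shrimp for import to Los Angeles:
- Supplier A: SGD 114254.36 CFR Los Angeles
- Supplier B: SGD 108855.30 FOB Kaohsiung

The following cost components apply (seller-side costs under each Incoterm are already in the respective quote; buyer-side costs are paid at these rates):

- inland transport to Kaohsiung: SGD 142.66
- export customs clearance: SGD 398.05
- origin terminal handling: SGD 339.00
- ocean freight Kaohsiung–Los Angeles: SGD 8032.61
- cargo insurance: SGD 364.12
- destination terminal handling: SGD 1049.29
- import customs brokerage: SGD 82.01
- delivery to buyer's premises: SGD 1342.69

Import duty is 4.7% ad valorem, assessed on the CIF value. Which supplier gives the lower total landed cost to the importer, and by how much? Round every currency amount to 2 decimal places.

Supplier A (CFR):
CIF value = CFR price + insurance = 114254.36 + 364.12 = 114618.48
Import duty = 114618.48 × 4.7% = 5387.07
Buyer bears (A): 364.12 + 1049.29 + 82.01 + 1342.69 = 2838.11
Landed cost (A) = invoice 114254.36 + 2838.11 + duty 5387.07 = 122479.54
Supplier B (FOB):
CIF value = FOB price + freight + insurance = 108855.30 + 8032.61 + 364.12 = 117252.03
Import duty = 117252.03 × 4.7% = 5510.85
Buyer bears (B): 8032.61 + 364.12 + 1049.29 + 82.01 + 1342.69 = 10870.72
Landed cost (B) = invoice 108855.30 + 10870.72 + duty 5510.85 = 125236.87
Difference = |122479.54 − 125236.87| = 2757.33

Supplier A is cheaper by SGD 2757.33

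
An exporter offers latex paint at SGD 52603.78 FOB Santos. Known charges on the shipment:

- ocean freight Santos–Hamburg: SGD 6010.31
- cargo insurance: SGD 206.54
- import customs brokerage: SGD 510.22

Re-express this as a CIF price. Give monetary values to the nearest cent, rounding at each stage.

CIF price: SGD 58820.63

Not relevant to the conversion: brokerage — on the buyer under both terms; not part of either seller's price.
From FOB to CIF, the seller additionally bears: freight, insurance.
CIF price = 52603.78 + 6010.31 + 206.54 = 58820.63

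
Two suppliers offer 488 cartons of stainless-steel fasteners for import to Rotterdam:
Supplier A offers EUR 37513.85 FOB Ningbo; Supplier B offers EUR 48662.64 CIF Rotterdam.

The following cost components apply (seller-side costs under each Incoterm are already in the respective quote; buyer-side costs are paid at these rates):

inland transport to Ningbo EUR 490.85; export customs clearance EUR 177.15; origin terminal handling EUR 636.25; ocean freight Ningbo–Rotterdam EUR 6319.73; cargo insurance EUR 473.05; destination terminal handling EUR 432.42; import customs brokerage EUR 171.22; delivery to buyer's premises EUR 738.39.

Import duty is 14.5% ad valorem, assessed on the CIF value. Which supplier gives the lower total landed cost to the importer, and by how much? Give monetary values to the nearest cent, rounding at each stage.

Supplier A (FOB):
CIF value = FOB price + freight + insurance = 37513.85 + 6319.73 + 473.05 = 44306.63
Import duty = 44306.63 × 14.5% = 6424.46
Buyer bears (A): 6319.73 + 473.05 + 432.42 + 171.22 + 738.39 = 8134.81
Landed cost (A) = invoice 37513.85 + 8134.81 + duty 6424.46 = 52073.12
Supplier B (CIF):
The CIF price already equals the CIF value: 48662.64
Import duty = 48662.64 × 14.5% = 7056.08
Buyer bears (B): 432.42 + 171.22 + 738.39 = 1342.03
Landed cost (B) = invoice 48662.64 + 1342.03 + duty 7056.08 = 57060.75
Difference = |52073.12 − 57060.75| = 4987.63

Supplier A is cheaper by EUR 4987.63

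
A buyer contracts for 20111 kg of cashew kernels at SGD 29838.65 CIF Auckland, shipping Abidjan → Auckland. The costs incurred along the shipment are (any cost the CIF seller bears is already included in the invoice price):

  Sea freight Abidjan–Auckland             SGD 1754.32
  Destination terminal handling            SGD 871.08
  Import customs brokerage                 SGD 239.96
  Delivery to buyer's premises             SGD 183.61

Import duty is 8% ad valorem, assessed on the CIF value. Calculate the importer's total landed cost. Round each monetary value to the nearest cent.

CIF: the seller pays costs through ocean freight and marine insurance to the destination port.
Already in the invoice (seller's account under CIF): freight — exclude.
The CIF price already equals the CIF value: 29838.65
Import duty = 29838.65 × 8% = 2387.09
Buyer bears: destination terminal 871.08 + brokerage 239.96 + delivery 183.61 + duty 2387.09 = 3681.74
Landed cost = invoice 29838.65 + 3681.74 = 33520.39

Total landed cost: SGD 33520.39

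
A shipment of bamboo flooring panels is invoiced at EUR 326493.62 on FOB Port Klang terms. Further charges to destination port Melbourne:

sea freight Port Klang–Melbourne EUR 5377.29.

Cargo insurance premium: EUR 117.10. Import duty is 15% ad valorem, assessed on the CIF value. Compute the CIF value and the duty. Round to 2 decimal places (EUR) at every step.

CIF = FOB price + freight + insurance
CIF = 326493.62 + 5377.29 + 117.10 = 331988.01
Import duty = 331988.01 × 15% = 49798.20

CIF value: EUR 331988.01; import duty: EUR 49798.20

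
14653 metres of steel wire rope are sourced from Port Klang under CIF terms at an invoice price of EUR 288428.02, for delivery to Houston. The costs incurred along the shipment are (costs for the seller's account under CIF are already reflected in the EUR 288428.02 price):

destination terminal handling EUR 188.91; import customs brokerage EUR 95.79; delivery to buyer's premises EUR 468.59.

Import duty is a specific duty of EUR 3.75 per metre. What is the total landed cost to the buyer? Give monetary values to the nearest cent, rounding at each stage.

CIF: the seller pays costs through ocean freight and marine insurance to the destination port.
The CIF price already equals the CIF value: 288428.02
Import duty = 14653 × 3.75 = 54948.75
Buyer bears: destination terminal 188.91 + brokerage 95.79 + delivery 468.59 + duty 54948.75 = 55702.04
Landed cost = invoice 288428.02 + 55702.04 = 344130.06

Total landed cost: EUR 344130.06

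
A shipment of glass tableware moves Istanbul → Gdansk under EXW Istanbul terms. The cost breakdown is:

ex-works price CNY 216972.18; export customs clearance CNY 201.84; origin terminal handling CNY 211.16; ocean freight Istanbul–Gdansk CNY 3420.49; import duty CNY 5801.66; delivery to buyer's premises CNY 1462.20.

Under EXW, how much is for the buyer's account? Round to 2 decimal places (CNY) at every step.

Buyer's account: CNY 11097.35

EXW: the seller makes goods available at their premises; the buyer bears all onward costs.
Seller's account: goods 216972.18 = 216972.18
Buyer's account: export clearance 201.84 + origin terminal 211.16 + freight 3420.49 + duty 5801.66 + delivery 1462.20 = 11097.35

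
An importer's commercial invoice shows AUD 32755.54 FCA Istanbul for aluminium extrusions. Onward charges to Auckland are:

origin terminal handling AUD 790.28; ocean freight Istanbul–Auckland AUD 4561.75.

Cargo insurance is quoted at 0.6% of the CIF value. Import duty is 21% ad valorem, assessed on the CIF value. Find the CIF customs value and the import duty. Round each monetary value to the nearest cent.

CIF value: AUD 38337.60; import duty: AUD 8050.90

Let C be the CIF value. C = FCA price + pre-shipment costs + freight + 0.6% × C
C − 0.6% × C = 32755.54 + 790.28 + 4561.75
0.994 × C = 38107.57
C = 38107.57 / 0.994 = 38337.60
Insurance premium = 0.6% × 38337.60 = 230.03
Import duty = 38337.60 × 21% = 8050.90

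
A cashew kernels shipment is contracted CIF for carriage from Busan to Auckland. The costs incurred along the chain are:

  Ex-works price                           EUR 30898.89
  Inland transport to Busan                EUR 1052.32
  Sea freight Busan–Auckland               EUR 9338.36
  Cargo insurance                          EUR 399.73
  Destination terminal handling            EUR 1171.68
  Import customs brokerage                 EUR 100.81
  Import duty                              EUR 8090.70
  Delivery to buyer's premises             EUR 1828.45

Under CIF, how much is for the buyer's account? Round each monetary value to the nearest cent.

Buyer's account: EUR 11191.64

CIF: the seller pays costs through ocean freight and marine insurance to the destination port.
Seller's account: goods 30898.89 + inland to port 1052.32 + freight 9338.36 + insurance 399.73 = 41689.30
Buyer's account: destination terminal 1171.68 + brokerage 100.81 + duty 8090.70 + delivery 1828.45 = 11191.64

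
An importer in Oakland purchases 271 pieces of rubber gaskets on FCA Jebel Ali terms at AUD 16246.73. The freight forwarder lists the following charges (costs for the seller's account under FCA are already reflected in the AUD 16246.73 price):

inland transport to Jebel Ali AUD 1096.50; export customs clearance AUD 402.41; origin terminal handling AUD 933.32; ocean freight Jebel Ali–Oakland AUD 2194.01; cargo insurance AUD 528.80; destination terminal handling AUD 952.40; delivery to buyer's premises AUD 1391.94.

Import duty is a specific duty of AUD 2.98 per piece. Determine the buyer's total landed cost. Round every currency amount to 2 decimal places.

Total landed cost: AUD 23054.78

FCA: the seller delivers export-cleared goods to the carrier; the buyer bears costs from that point.
Already in the invoice (seller's account under FCA): inland to port, export clearance — exclude.
CIF value = FCA price + origin terminal + freight + insurance = 16246.73 + 933.32 + 2194.01 + 528.80 = 19902.86
Import duty = 271 × 2.98 = 807.58
Buyer bears: origin terminal 933.32 + freight 2194.01 + insurance 528.80 + destination terminal 952.40 + delivery 1391.94 + duty 807.58 = 6808.05
Landed cost = invoice 16246.73 + 6808.05 = 23054.78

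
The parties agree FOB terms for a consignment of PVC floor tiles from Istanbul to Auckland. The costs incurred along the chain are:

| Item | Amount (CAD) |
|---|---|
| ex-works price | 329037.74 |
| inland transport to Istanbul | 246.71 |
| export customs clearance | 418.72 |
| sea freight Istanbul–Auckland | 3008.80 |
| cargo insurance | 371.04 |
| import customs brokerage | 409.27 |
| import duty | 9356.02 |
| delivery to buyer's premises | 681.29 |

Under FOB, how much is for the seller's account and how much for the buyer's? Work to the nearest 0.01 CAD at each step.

Seller: CAD 329703.17; buyer: CAD 13826.42

FOB: the seller bears costs until goods are on board at the origin port; the buyer bears freight, insurance and all costs thereafter.
Seller's account: goods 329037.74 + inland to port 246.71 + export clearance 418.72 = 329703.17
Buyer's account: freight 3008.80 + insurance 371.04 + brokerage 409.27 + duty 9356.02 + delivery 681.29 = 13826.42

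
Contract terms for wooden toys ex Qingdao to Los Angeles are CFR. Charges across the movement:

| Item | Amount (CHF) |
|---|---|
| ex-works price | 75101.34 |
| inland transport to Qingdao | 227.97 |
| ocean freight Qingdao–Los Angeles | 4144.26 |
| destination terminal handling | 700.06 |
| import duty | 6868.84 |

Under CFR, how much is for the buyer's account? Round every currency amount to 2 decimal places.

CFR: the seller pays costs through ocean freight to the destination port, but not insurance.
Seller's account: goods 75101.34 + inland to port 227.97 + freight 4144.26 = 79473.57
Buyer's account: destination terminal 700.06 + duty 6868.84 = 7568.90

Buyer's account: CHF 7568.90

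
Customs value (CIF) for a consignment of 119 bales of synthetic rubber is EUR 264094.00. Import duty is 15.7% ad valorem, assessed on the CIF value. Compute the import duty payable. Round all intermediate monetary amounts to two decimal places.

Import duty: EUR 41462.76

Import duty = 264094.00 × 15.7% = 41462.76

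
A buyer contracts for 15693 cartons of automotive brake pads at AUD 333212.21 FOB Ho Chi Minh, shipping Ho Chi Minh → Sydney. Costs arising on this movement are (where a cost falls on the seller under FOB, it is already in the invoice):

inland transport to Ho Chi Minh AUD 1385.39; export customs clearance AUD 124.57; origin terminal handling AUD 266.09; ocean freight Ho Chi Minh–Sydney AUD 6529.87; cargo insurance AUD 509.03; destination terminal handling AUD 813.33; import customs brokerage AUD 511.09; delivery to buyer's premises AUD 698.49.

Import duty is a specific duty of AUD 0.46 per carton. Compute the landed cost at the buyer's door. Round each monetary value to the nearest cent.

FOB: the seller bears costs until goods are on board at the origin port; the buyer bears freight, insurance and all costs thereafter.
Already in the invoice (seller's account under FOB): inland to port, export clearance, origin terminal — exclude.
CIF value = FOB price + freight + insurance = 333212.21 + 6529.87 + 509.03 = 340251.11
Import duty = 15693 × 0.46 = 7218.78
Buyer bears: freight 6529.87 + insurance 509.03 + destination terminal 813.33 + brokerage 511.09 + delivery 698.49 + duty 7218.78 = 16280.59
Landed cost = invoice 333212.21 + 16280.59 = 349492.80

Total landed cost: AUD 349492.80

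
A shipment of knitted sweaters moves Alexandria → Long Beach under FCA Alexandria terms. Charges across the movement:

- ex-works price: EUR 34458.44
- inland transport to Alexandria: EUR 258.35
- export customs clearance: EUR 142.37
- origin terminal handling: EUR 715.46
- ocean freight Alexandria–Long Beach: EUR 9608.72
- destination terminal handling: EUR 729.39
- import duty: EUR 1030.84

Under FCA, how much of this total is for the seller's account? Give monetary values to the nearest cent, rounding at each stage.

FCA: the seller delivers export-cleared goods to the carrier; the buyer bears costs from that point.
Seller's account: goods 34458.44 + inland to port 258.35 + export clearance 142.37 = 34859.16
Buyer's account: origin terminal 715.46 + freight 9608.72 + destination terminal 729.39 + duty 1030.84 = 12084.41

Seller's account: EUR 34859.16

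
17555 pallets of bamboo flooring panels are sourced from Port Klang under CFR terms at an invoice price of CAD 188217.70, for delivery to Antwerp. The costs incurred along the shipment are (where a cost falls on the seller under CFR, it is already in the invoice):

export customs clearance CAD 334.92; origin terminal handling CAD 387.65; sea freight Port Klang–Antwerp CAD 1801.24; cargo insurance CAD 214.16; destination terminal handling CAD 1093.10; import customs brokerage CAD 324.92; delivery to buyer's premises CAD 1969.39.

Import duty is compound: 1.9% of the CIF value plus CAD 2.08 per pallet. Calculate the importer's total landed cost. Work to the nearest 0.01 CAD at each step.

Total landed cost: CAD 231913.88

CFR: the seller pays costs through ocean freight to the destination port, but not insurance.
Already in the invoice (seller's account under CFR): export clearance, origin terminal, freight — exclude.
CIF value = CFR price + insurance = 188217.70 + 214.16 = 188431.86
Ad valorem component: 188431.86 × 1.9% = 3580.21
Specific component: 17555 × 2.08 = 36514.40
Import duty = 3580.21 + 36514.40 = 40094.61
Buyer bears: insurance 214.16 + destination terminal 1093.10 + brokerage 324.92 + delivery 1969.39 + duty 40094.61 = 43696.18
Landed cost = invoice 188217.70 + 43696.18 = 231913.88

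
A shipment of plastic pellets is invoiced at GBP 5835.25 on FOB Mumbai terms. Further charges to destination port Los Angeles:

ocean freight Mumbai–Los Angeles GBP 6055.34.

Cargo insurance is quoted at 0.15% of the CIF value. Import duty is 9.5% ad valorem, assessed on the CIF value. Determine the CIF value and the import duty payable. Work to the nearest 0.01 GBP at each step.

Let C be the CIF value. C = FOB price + freight + 0.15% × C
C − 0.15% × C = 5835.25 + 6055.34
0.9985 × C = 11890.59
C = 11890.59 / 0.9985 = 11908.45
Insurance premium = 0.15% × 11908.45 = 17.86
Import duty = 11908.45 × 9.5% = 1131.30

CIF value: GBP 11908.45; import duty: GBP 1131.30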